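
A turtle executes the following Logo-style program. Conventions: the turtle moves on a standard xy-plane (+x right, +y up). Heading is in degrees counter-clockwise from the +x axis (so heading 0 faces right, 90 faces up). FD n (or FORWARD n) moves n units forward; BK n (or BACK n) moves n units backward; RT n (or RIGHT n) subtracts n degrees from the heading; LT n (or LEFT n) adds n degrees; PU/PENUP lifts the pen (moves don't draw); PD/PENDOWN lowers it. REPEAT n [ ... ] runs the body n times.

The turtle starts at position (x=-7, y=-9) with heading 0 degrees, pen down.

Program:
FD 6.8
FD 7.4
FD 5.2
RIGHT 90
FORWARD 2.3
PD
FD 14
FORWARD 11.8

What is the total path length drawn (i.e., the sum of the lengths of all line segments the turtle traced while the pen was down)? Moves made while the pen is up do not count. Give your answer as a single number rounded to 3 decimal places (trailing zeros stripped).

Answer: 47.5

Derivation:
Executing turtle program step by step:
Start: pos=(-7,-9), heading=0, pen down
FD 6.8: (-7,-9) -> (-0.2,-9) [heading=0, draw]
FD 7.4: (-0.2,-9) -> (7.2,-9) [heading=0, draw]
FD 5.2: (7.2,-9) -> (12.4,-9) [heading=0, draw]
RT 90: heading 0 -> 270
FD 2.3: (12.4,-9) -> (12.4,-11.3) [heading=270, draw]
PD: pen down
FD 14: (12.4,-11.3) -> (12.4,-25.3) [heading=270, draw]
FD 11.8: (12.4,-25.3) -> (12.4,-37.1) [heading=270, draw]
Final: pos=(12.4,-37.1), heading=270, 6 segment(s) drawn

Segment lengths:
  seg 1: (-7,-9) -> (-0.2,-9), length = 6.8
  seg 2: (-0.2,-9) -> (7.2,-9), length = 7.4
  seg 3: (7.2,-9) -> (12.4,-9), length = 5.2
  seg 4: (12.4,-9) -> (12.4,-11.3), length = 2.3
  seg 5: (12.4,-11.3) -> (12.4,-25.3), length = 14
  seg 6: (12.4,-25.3) -> (12.4,-37.1), length = 11.8
Total = 47.5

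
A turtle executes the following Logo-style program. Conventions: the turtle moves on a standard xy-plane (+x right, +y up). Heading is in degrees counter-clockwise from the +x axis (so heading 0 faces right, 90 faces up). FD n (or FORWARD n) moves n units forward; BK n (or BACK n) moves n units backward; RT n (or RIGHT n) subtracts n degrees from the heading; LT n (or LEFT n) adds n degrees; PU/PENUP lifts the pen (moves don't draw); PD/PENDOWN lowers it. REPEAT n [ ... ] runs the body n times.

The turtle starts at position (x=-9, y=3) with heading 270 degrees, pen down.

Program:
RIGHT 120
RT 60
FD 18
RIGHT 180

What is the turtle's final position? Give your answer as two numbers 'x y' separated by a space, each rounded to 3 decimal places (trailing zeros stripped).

Answer: -9 21

Derivation:
Executing turtle program step by step:
Start: pos=(-9,3), heading=270, pen down
RT 120: heading 270 -> 150
RT 60: heading 150 -> 90
FD 18: (-9,3) -> (-9,21) [heading=90, draw]
RT 180: heading 90 -> 270
Final: pos=(-9,21), heading=270, 1 segment(s) drawn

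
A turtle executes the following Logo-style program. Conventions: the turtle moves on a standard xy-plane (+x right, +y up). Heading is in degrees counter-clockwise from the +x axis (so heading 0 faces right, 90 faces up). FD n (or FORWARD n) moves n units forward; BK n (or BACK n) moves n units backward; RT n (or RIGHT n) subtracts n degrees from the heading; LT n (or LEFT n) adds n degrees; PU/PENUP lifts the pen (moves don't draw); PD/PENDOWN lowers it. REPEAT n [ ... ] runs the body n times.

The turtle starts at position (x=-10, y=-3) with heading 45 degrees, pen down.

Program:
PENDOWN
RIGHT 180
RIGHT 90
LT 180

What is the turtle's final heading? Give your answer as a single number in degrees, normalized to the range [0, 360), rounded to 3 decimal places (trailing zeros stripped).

Executing turtle program step by step:
Start: pos=(-10,-3), heading=45, pen down
PD: pen down
RT 180: heading 45 -> 225
RT 90: heading 225 -> 135
LT 180: heading 135 -> 315
Final: pos=(-10,-3), heading=315, 0 segment(s) drawn

Answer: 315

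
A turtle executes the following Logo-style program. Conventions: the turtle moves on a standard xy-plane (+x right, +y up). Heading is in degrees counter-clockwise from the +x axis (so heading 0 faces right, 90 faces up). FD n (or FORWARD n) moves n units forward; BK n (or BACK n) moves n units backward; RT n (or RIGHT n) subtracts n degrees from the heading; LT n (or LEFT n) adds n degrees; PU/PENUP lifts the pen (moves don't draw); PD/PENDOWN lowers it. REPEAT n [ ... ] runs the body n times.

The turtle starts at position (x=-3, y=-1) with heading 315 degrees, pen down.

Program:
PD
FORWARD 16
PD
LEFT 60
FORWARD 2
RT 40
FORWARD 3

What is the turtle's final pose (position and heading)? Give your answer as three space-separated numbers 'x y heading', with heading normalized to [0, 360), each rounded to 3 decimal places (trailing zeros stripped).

Executing turtle program step by step:
Start: pos=(-3,-1), heading=315, pen down
PD: pen down
FD 16: (-3,-1) -> (8.314,-12.314) [heading=315, draw]
PD: pen down
LT 60: heading 315 -> 15
FD 2: (8.314,-12.314) -> (10.246,-11.796) [heading=15, draw]
RT 40: heading 15 -> 335
FD 3: (10.246,-11.796) -> (12.964,-13.064) [heading=335, draw]
Final: pos=(12.964,-13.064), heading=335, 3 segment(s) drawn

Answer: 12.964 -13.064 335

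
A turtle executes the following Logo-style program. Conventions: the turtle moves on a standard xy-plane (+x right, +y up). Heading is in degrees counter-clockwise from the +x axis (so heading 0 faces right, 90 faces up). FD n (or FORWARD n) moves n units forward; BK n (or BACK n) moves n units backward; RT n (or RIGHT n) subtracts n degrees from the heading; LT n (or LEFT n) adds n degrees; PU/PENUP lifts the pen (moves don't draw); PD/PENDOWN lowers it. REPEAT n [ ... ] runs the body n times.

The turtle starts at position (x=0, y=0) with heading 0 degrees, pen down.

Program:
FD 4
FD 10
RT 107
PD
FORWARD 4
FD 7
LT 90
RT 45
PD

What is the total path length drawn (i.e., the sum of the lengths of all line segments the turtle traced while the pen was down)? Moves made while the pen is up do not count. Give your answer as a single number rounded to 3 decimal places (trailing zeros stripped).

Answer: 25

Derivation:
Executing turtle program step by step:
Start: pos=(0,0), heading=0, pen down
FD 4: (0,0) -> (4,0) [heading=0, draw]
FD 10: (4,0) -> (14,0) [heading=0, draw]
RT 107: heading 0 -> 253
PD: pen down
FD 4: (14,0) -> (12.831,-3.825) [heading=253, draw]
FD 7: (12.831,-3.825) -> (10.784,-10.519) [heading=253, draw]
LT 90: heading 253 -> 343
RT 45: heading 343 -> 298
PD: pen down
Final: pos=(10.784,-10.519), heading=298, 4 segment(s) drawn

Segment lengths:
  seg 1: (0,0) -> (4,0), length = 4
  seg 2: (4,0) -> (14,0), length = 10
  seg 3: (14,0) -> (12.831,-3.825), length = 4
  seg 4: (12.831,-3.825) -> (10.784,-10.519), length = 7
Total = 25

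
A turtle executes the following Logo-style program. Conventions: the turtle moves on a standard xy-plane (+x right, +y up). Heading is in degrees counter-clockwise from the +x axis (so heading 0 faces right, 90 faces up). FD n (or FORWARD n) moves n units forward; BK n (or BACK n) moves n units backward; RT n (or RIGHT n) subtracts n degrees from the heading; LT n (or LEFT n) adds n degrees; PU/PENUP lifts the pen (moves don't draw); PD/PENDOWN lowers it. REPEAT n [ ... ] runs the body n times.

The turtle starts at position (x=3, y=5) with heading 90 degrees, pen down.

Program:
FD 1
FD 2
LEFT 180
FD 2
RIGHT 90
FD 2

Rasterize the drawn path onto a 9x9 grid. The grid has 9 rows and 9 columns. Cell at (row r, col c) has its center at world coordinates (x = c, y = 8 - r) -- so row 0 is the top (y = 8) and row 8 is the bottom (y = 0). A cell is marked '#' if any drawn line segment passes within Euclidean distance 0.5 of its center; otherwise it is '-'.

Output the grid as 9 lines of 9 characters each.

Answer: ---#-----
---#-----
-###-----
---#-----
---------
---------
---------
---------
---------

Derivation:
Segment 0: (3,5) -> (3,6)
Segment 1: (3,6) -> (3,8)
Segment 2: (3,8) -> (3,6)
Segment 3: (3,6) -> (1,6)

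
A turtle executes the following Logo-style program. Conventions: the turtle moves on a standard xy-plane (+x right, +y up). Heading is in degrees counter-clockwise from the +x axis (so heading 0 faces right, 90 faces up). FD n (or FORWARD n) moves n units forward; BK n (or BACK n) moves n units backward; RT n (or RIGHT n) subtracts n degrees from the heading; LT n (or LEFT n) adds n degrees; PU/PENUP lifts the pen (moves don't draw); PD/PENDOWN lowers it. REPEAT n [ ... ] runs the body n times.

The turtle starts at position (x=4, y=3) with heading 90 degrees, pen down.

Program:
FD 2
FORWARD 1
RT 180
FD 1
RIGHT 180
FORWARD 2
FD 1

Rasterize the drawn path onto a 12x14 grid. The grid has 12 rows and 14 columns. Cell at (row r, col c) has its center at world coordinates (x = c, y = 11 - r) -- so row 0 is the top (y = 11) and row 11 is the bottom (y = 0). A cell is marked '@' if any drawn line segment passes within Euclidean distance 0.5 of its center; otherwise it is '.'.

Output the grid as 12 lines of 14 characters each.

Answer: ..............
..............
..............
....@.........
....@.........
....@.........
....@.........
....@.........
....@.........
..............
..............
..............

Derivation:
Segment 0: (4,3) -> (4,5)
Segment 1: (4,5) -> (4,6)
Segment 2: (4,6) -> (4,5)
Segment 3: (4,5) -> (4,7)
Segment 4: (4,7) -> (4,8)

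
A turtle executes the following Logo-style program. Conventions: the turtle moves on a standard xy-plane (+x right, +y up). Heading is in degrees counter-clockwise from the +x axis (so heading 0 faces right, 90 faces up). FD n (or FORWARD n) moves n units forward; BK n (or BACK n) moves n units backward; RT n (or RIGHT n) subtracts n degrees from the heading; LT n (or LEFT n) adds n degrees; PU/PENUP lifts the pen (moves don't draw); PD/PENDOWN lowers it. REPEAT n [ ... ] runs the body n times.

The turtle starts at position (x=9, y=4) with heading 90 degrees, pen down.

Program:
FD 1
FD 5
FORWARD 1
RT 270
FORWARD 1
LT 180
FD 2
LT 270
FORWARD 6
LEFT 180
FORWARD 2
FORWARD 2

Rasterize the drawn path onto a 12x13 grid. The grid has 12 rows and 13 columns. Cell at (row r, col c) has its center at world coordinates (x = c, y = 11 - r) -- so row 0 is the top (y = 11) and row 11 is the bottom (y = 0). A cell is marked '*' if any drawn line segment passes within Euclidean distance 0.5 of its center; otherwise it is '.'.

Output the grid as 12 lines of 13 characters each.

Segment 0: (9,4) -> (9,5)
Segment 1: (9,5) -> (9,10)
Segment 2: (9,10) -> (9,11)
Segment 3: (9,11) -> (8,11)
Segment 4: (8,11) -> (10,11)
Segment 5: (10,11) -> (10,5)
Segment 6: (10,5) -> (10,7)
Segment 7: (10,7) -> (10,9)

Answer: ........***..
.........**..
.........**..
.........**..
.........**..
.........**..
.........**..
.........*...
.............
.............
.............
.............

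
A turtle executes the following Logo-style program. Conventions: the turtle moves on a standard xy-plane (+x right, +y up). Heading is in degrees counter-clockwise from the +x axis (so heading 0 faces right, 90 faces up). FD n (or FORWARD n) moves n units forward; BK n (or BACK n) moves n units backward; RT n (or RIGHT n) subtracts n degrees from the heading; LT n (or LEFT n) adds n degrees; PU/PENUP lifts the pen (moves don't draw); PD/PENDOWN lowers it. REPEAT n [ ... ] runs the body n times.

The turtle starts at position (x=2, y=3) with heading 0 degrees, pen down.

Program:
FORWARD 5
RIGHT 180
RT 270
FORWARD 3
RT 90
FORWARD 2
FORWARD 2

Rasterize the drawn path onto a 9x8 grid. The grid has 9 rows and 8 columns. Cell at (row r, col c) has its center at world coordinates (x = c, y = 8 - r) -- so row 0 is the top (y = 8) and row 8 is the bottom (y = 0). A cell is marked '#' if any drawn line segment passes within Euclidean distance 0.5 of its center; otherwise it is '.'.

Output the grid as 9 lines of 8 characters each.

Segment 0: (2,3) -> (7,3)
Segment 1: (7,3) -> (7,0)
Segment 2: (7,0) -> (5,-0)
Segment 3: (5,-0) -> (3,-0)

Answer: ........
........
........
........
........
..######
.......#
.......#
...#####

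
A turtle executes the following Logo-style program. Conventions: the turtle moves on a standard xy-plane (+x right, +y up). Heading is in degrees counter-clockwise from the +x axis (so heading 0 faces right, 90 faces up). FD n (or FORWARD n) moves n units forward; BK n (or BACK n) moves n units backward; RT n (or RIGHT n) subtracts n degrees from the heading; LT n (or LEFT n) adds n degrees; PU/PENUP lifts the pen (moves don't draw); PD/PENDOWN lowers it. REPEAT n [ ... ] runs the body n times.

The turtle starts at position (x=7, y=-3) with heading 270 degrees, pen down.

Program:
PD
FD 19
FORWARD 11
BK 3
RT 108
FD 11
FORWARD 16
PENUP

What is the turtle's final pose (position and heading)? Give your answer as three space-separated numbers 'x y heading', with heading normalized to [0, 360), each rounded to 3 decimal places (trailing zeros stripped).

Answer: -18.679 -21.657 162

Derivation:
Executing turtle program step by step:
Start: pos=(7,-3), heading=270, pen down
PD: pen down
FD 19: (7,-3) -> (7,-22) [heading=270, draw]
FD 11: (7,-22) -> (7,-33) [heading=270, draw]
BK 3: (7,-33) -> (7,-30) [heading=270, draw]
RT 108: heading 270 -> 162
FD 11: (7,-30) -> (-3.462,-26.601) [heading=162, draw]
FD 16: (-3.462,-26.601) -> (-18.679,-21.657) [heading=162, draw]
PU: pen up
Final: pos=(-18.679,-21.657), heading=162, 5 segment(s) drawn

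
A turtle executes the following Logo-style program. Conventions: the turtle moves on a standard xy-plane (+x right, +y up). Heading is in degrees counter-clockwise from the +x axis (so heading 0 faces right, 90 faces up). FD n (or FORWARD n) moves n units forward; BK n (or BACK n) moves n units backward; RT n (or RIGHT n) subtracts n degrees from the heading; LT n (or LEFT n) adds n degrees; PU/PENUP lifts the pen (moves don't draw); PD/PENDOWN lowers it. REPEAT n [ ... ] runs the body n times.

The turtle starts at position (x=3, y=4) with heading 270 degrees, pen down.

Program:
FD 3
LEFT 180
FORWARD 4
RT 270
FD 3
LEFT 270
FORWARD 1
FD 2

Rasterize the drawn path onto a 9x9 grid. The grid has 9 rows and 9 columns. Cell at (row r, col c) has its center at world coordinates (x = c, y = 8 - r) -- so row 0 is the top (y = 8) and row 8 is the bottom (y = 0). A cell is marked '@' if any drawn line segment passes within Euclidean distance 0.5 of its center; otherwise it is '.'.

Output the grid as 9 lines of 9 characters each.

Answer: @........
@........
@........
@@@@.....
...@.....
...@.....
...@.....
...@.....
.........

Derivation:
Segment 0: (3,4) -> (3,1)
Segment 1: (3,1) -> (3,5)
Segment 2: (3,5) -> (0,5)
Segment 3: (0,5) -> (0,6)
Segment 4: (0,6) -> (0,8)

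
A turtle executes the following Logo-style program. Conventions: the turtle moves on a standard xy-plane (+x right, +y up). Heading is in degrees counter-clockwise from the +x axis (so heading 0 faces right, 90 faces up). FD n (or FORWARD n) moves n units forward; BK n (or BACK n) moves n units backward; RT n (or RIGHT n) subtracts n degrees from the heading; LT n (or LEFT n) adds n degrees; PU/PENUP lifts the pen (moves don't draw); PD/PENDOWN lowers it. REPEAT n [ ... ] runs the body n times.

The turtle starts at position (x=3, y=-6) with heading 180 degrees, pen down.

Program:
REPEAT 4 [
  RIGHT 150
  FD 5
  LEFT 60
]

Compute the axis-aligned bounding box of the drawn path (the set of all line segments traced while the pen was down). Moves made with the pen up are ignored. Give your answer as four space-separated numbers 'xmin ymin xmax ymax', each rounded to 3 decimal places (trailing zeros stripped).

Executing turtle program step by step:
Start: pos=(3,-6), heading=180, pen down
REPEAT 4 [
  -- iteration 1/4 --
  RT 150: heading 180 -> 30
  FD 5: (3,-6) -> (7.33,-3.5) [heading=30, draw]
  LT 60: heading 30 -> 90
  -- iteration 2/4 --
  RT 150: heading 90 -> 300
  FD 5: (7.33,-3.5) -> (9.83,-7.83) [heading=300, draw]
  LT 60: heading 300 -> 0
  -- iteration 3/4 --
  RT 150: heading 0 -> 210
  FD 5: (9.83,-7.83) -> (5.5,-10.33) [heading=210, draw]
  LT 60: heading 210 -> 270
  -- iteration 4/4 --
  RT 150: heading 270 -> 120
  FD 5: (5.5,-10.33) -> (3,-6) [heading=120, draw]
  LT 60: heading 120 -> 180
]
Final: pos=(3,-6), heading=180, 4 segment(s) drawn

Segment endpoints: x in {3, 3, 5.5, 7.33, 9.83}, y in {-10.33, -7.83, -6, -6, -3.5}
xmin=3, ymin=-10.33, xmax=9.83, ymax=-3.5

Answer: 3 -10.33 9.83 -3.5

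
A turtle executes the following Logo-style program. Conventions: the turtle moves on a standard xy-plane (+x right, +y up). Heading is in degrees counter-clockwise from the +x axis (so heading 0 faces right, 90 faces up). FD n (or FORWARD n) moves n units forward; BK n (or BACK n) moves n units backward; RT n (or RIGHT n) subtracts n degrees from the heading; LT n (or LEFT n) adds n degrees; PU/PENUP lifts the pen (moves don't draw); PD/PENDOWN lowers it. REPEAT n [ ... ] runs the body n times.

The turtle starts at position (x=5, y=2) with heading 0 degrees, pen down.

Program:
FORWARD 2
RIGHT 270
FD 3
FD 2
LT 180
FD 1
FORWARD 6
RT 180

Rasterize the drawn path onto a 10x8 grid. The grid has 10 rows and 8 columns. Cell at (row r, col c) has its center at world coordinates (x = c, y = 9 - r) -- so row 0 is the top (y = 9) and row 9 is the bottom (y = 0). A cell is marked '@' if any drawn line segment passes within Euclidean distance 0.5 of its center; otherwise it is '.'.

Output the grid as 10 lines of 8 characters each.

Segment 0: (5,2) -> (7,2)
Segment 1: (7,2) -> (7,5)
Segment 2: (7,5) -> (7,7)
Segment 3: (7,7) -> (7,6)
Segment 4: (7,6) -> (7,0)

Answer: ........
........
.......@
.......@
.......@
.......@
.......@
.....@@@
.......@
.......@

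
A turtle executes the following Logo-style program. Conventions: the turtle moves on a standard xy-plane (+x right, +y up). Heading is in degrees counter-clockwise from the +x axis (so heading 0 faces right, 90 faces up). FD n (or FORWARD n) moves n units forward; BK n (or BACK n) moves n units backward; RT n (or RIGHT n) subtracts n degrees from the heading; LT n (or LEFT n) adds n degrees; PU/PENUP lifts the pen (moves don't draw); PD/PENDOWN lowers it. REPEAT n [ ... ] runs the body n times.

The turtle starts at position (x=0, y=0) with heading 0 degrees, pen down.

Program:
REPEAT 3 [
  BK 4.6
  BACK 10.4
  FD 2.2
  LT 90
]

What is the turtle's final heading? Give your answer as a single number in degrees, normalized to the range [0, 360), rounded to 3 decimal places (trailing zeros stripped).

Executing turtle program step by step:
Start: pos=(0,0), heading=0, pen down
REPEAT 3 [
  -- iteration 1/3 --
  BK 4.6: (0,0) -> (-4.6,0) [heading=0, draw]
  BK 10.4: (-4.6,0) -> (-15,0) [heading=0, draw]
  FD 2.2: (-15,0) -> (-12.8,0) [heading=0, draw]
  LT 90: heading 0 -> 90
  -- iteration 2/3 --
  BK 4.6: (-12.8,0) -> (-12.8,-4.6) [heading=90, draw]
  BK 10.4: (-12.8,-4.6) -> (-12.8,-15) [heading=90, draw]
  FD 2.2: (-12.8,-15) -> (-12.8,-12.8) [heading=90, draw]
  LT 90: heading 90 -> 180
  -- iteration 3/3 --
  BK 4.6: (-12.8,-12.8) -> (-8.2,-12.8) [heading=180, draw]
  BK 10.4: (-8.2,-12.8) -> (2.2,-12.8) [heading=180, draw]
  FD 2.2: (2.2,-12.8) -> (0,-12.8) [heading=180, draw]
  LT 90: heading 180 -> 270
]
Final: pos=(0,-12.8), heading=270, 9 segment(s) drawn

Answer: 270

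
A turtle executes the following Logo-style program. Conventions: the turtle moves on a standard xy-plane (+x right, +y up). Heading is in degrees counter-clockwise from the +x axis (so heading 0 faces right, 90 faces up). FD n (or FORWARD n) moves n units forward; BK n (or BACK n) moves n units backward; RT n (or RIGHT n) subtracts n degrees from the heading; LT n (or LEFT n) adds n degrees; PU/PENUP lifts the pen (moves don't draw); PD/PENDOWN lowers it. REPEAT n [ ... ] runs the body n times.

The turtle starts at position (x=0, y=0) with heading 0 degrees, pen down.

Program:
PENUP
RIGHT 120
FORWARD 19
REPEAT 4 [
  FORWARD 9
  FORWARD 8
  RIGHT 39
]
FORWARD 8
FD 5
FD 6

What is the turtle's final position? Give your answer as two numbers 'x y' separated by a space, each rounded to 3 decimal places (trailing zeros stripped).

Executing turtle program step by step:
Start: pos=(0,0), heading=0, pen down
PU: pen up
RT 120: heading 0 -> 240
FD 19: (0,0) -> (-9.5,-16.454) [heading=240, move]
REPEAT 4 [
  -- iteration 1/4 --
  FD 9: (-9.5,-16.454) -> (-14,-24.249) [heading=240, move]
  FD 8: (-14,-24.249) -> (-18,-31.177) [heading=240, move]
  RT 39: heading 240 -> 201
  -- iteration 2/4 --
  FD 9: (-18,-31.177) -> (-26.402,-34.402) [heading=201, move]
  FD 8: (-26.402,-34.402) -> (-33.871,-37.269) [heading=201, move]
  RT 39: heading 201 -> 162
  -- iteration 3/4 --
  FD 9: (-33.871,-37.269) -> (-42.43,-34.488) [heading=162, move]
  FD 8: (-42.43,-34.488) -> (-50.039,-32.016) [heading=162, move]
  RT 39: heading 162 -> 123
  -- iteration 4/4 --
  FD 9: (-50.039,-32.016) -> (-54.941,-24.468) [heading=123, move]
  FD 8: (-54.941,-24.468) -> (-59.298,-17.758) [heading=123, move]
  RT 39: heading 123 -> 84
]
FD 8: (-59.298,-17.758) -> (-58.461,-9.802) [heading=84, move]
FD 5: (-58.461,-9.802) -> (-57.939,-4.83) [heading=84, move]
FD 6: (-57.939,-4.83) -> (-57.312,1.137) [heading=84, move]
Final: pos=(-57.312,1.137), heading=84, 0 segment(s) drawn

Answer: -57.312 1.137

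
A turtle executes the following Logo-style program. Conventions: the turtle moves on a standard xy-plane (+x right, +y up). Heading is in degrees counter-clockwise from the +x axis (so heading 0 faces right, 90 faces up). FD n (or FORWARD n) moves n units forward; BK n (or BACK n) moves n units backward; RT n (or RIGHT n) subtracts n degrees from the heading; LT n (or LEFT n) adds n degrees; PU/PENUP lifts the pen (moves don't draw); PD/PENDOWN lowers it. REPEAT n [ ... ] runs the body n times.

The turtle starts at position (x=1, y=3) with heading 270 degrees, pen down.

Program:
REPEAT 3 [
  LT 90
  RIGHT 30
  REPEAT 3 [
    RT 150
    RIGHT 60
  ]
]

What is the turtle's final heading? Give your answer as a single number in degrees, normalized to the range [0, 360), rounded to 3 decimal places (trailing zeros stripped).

Answer: 0

Derivation:
Executing turtle program step by step:
Start: pos=(1,3), heading=270, pen down
REPEAT 3 [
  -- iteration 1/3 --
  LT 90: heading 270 -> 0
  RT 30: heading 0 -> 330
  REPEAT 3 [
    -- iteration 1/3 --
    RT 150: heading 330 -> 180
    RT 60: heading 180 -> 120
    -- iteration 2/3 --
    RT 150: heading 120 -> 330
    RT 60: heading 330 -> 270
    -- iteration 3/3 --
    RT 150: heading 270 -> 120
    RT 60: heading 120 -> 60
  ]
  -- iteration 2/3 --
  LT 90: heading 60 -> 150
  RT 30: heading 150 -> 120
  REPEAT 3 [
    -- iteration 1/3 --
    RT 150: heading 120 -> 330
    RT 60: heading 330 -> 270
    -- iteration 2/3 --
    RT 150: heading 270 -> 120
    RT 60: heading 120 -> 60
    -- iteration 3/3 --
    RT 150: heading 60 -> 270
    RT 60: heading 270 -> 210
  ]
  -- iteration 3/3 --
  LT 90: heading 210 -> 300
  RT 30: heading 300 -> 270
  REPEAT 3 [
    -- iteration 1/3 --
    RT 150: heading 270 -> 120
    RT 60: heading 120 -> 60
    -- iteration 2/3 --
    RT 150: heading 60 -> 270
    RT 60: heading 270 -> 210
    -- iteration 3/3 --
    RT 150: heading 210 -> 60
    RT 60: heading 60 -> 0
  ]
]
Final: pos=(1,3), heading=0, 0 segment(s) drawn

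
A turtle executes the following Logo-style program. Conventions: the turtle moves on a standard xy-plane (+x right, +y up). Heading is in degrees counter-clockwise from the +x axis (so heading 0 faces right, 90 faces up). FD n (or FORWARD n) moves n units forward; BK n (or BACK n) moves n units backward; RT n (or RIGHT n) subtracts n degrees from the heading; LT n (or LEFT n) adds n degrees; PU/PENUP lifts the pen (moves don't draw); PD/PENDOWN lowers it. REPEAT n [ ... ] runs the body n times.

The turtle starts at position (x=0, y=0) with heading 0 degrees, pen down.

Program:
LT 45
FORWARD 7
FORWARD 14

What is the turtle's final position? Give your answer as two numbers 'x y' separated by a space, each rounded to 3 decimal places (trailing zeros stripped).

Executing turtle program step by step:
Start: pos=(0,0), heading=0, pen down
LT 45: heading 0 -> 45
FD 7: (0,0) -> (4.95,4.95) [heading=45, draw]
FD 14: (4.95,4.95) -> (14.849,14.849) [heading=45, draw]
Final: pos=(14.849,14.849), heading=45, 2 segment(s) drawn

Answer: 14.849 14.849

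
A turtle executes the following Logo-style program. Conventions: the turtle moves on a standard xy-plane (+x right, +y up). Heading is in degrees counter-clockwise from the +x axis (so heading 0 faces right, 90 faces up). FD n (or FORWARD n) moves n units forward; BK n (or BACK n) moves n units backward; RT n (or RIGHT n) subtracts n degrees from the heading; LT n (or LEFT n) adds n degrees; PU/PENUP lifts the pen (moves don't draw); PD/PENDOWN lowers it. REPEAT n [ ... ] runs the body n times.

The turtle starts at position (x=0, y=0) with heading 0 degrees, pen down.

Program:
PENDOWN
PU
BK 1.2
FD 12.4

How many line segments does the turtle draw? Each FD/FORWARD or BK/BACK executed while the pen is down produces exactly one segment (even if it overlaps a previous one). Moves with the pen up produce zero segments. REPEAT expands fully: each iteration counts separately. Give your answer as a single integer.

Answer: 0

Derivation:
Executing turtle program step by step:
Start: pos=(0,0), heading=0, pen down
PD: pen down
PU: pen up
BK 1.2: (0,0) -> (-1.2,0) [heading=0, move]
FD 12.4: (-1.2,0) -> (11.2,0) [heading=0, move]
Final: pos=(11.2,0), heading=0, 0 segment(s) drawn
Segments drawn: 0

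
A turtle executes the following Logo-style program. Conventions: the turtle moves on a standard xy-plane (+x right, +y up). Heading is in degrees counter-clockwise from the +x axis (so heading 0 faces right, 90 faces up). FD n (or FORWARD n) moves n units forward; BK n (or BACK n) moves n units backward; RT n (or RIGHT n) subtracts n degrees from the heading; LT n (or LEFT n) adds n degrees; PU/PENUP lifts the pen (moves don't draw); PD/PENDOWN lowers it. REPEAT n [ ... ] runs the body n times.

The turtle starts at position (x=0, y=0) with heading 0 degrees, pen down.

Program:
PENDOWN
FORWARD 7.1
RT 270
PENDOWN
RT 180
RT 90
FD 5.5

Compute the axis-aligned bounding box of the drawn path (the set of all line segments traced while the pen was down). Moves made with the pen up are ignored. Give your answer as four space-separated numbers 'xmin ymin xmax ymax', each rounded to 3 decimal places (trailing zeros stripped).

Answer: 0 0 7.1 0

Derivation:
Executing turtle program step by step:
Start: pos=(0,0), heading=0, pen down
PD: pen down
FD 7.1: (0,0) -> (7.1,0) [heading=0, draw]
RT 270: heading 0 -> 90
PD: pen down
RT 180: heading 90 -> 270
RT 90: heading 270 -> 180
FD 5.5: (7.1,0) -> (1.6,0) [heading=180, draw]
Final: pos=(1.6,0), heading=180, 2 segment(s) drawn

Segment endpoints: x in {0, 1.6, 7.1}, y in {0, 0}
xmin=0, ymin=0, xmax=7.1, ymax=0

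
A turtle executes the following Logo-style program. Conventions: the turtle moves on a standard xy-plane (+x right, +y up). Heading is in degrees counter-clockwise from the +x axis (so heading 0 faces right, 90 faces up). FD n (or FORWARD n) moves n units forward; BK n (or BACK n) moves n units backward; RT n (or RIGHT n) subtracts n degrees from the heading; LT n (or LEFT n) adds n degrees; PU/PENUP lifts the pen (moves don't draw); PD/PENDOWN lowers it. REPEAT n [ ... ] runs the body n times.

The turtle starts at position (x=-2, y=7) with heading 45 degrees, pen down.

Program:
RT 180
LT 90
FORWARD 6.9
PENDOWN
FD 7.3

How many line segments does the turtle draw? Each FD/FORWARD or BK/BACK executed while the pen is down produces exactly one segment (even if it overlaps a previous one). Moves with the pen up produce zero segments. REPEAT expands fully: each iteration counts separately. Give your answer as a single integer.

Answer: 2

Derivation:
Executing turtle program step by step:
Start: pos=(-2,7), heading=45, pen down
RT 180: heading 45 -> 225
LT 90: heading 225 -> 315
FD 6.9: (-2,7) -> (2.879,2.121) [heading=315, draw]
PD: pen down
FD 7.3: (2.879,2.121) -> (8.041,-3.041) [heading=315, draw]
Final: pos=(8.041,-3.041), heading=315, 2 segment(s) drawn
Segments drawn: 2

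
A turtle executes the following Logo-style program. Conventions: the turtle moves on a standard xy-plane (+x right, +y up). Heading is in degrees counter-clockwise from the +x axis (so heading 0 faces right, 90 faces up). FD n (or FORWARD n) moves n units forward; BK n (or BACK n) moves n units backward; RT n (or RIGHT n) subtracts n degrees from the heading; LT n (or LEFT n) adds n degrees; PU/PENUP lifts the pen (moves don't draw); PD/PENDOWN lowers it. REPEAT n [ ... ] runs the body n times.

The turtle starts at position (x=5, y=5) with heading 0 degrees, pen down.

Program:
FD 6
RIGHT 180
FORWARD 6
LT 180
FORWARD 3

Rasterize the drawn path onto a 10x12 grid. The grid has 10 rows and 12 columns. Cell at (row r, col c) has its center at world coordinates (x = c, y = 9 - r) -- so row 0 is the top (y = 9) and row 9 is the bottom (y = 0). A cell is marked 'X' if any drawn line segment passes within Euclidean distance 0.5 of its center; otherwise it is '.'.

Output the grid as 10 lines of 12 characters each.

Segment 0: (5,5) -> (11,5)
Segment 1: (11,5) -> (5,5)
Segment 2: (5,5) -> (8,5)

Answer: ............
............
............
............
.....XXXXXXX
............
............
............
............
............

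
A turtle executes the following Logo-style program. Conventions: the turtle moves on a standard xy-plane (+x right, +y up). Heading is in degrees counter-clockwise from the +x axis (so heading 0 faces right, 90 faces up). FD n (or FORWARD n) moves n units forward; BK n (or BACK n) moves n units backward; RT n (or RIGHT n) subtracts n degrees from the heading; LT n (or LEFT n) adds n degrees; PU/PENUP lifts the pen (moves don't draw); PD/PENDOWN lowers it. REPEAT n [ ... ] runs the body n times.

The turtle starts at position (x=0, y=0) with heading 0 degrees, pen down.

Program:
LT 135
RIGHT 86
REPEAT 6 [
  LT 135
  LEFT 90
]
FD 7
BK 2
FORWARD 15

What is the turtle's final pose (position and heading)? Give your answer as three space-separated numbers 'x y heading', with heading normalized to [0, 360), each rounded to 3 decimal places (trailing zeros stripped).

Executing turtle program step by step:
Start: pos=(0,0), heading=0, pen down
LT 135: heading 0 -> 135
RT 86: heading 135 -> 49
REPEAT 6 [
  -- iteration 1/6 --
  LT 135: heading 49 -> 184
  LT 90: heading 184 -> 274
  -- iteration 2/6 --
  LT 135: heading 274 -> 49
  LT 90: heading 49 -> 139
  -- iteration 3/6 --
  LT 135: heading 139 -> 274
  LT 90: heading 274 -> 4
  -- iteration 4/6 --
  LT 135: heading 4 -> 139
  LT 90: heading 139 -> 229
  -- iteration 5/6 --
  LT 135: heading 229 -> 4
  LT 90: heading 4 -> 94
  -- iteration 6/6 --
  LT 135: heading 94 -> 229
  LT 90: heading 229 -> 319
]
FD 7: (0,0) -> (5.283,-4.592) [heading=319, draw]
BK 2: (5.283,-4.592) -> (3.774,-3.28) [heading=319, draw]
FD 15: (3.774,-3.28) -> (15.094,-13.121) [heading=319, draw]
Final: pos=(15.094,-13.121), heading=319, 3 segment(s) drawn

Answer: 15.094 -13.121 319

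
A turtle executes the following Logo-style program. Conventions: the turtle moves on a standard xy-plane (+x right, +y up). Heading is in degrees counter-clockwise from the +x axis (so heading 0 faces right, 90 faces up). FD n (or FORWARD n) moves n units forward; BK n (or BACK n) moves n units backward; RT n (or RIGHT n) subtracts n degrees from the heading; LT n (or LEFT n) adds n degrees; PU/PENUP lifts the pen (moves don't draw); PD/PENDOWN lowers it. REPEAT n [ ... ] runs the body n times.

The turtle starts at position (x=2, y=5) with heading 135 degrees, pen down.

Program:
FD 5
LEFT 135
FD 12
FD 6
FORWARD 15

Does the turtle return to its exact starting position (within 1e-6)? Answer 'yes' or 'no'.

Answer: no

Derivation:
Executing turtle program step by step:
Start: pos=(2,5), heading=135, pen down
FD 5: (2,5) -> (-1.536,8.536) [heading=135, draw]
LT 135: heading 135 -> 270
FD 12: (-1.536,8.536) -> (-1.536,-3.464) [heading=270, draw]
FD 6: (-1.536,-3.464) -> (-1.536,-9.464) [heading=270, draw]
FD 15: (-1.536,-9.464) -> (-1.536,-24.464) [heading=270, draw]
Final: pos=(-1.536,-24.464), heading=270, 4 segment(s) drawn

Start position: (2, 5)
Final position: (-1.536, -24.464)
Distance = 29.676; >= 1e-6 -> NOT closed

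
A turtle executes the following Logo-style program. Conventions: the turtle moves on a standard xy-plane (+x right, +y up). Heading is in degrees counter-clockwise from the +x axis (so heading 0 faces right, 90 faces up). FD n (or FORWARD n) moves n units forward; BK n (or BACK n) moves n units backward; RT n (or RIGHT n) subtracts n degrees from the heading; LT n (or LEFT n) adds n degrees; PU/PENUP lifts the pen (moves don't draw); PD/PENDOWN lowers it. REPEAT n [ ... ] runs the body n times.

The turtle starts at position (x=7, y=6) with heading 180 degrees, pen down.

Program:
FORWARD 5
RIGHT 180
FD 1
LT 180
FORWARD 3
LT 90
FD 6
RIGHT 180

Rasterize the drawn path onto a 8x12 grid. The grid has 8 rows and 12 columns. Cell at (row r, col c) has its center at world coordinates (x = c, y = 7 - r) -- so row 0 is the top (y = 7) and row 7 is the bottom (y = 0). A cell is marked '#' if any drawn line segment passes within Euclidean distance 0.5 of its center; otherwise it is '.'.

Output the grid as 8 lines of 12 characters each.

Answer: ............
########....
#...........
#...........
#...........
#...........
#...........
#...........

Derivation:
Segment 0: (7,6) -> (2,6)
Segment 1: (2,6) -> (3,6)
Segment 2: (3,6) -> (0,6)
Segment 3: (0,6) -> (-0,0)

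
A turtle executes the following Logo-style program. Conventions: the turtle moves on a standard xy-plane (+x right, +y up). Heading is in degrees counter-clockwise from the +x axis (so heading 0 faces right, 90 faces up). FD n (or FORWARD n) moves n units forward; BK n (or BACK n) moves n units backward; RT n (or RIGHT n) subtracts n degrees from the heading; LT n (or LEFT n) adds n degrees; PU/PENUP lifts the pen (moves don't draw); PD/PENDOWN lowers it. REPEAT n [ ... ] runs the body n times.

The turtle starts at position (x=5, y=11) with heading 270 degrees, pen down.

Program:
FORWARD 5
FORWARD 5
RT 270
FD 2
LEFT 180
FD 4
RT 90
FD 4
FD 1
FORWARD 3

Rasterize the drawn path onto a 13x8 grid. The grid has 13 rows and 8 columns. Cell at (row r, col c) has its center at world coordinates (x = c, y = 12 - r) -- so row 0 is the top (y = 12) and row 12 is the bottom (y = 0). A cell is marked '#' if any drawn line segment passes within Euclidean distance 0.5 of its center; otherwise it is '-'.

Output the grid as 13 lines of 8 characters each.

Answer: --------
-----#--
-----#--
---#-#--
---#-#--
---#-#--
---#-#--
---#-#--
---#-#--
---#-#--
---#-#--
---#####
--------

Derivation:
Segment 0: (5,11) -> (5,6)
Segment 1: (5,6) -> (5,1)
Segment 2: (5,1) -> (7,1)
Segment 3: (7,1) -> (3,1)
Segment 4: (3,1) -> (3,5)
Segment 5: (3,5) -> (3,6)
Segment 6: (3,6) -> (3,9)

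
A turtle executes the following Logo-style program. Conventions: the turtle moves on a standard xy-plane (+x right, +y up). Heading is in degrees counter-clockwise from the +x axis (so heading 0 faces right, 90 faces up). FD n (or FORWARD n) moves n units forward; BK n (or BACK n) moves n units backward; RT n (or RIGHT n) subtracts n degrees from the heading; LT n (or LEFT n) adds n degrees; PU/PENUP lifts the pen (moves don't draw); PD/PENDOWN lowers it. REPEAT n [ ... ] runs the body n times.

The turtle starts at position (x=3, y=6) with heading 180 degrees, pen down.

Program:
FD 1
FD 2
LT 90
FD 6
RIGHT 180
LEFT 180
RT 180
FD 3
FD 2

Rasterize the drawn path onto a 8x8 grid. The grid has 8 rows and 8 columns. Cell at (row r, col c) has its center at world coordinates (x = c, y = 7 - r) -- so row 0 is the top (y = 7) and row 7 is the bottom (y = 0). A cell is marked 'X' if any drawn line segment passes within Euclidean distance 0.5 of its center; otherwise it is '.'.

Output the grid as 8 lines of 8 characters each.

Segment 0: (3,6) -> (2,6)
Segment 1: (2,6) -> (0,6)
Segment 2: (0,6) -> (-0,0)
Segment 3: (-0,0) -> (-0,3)
Segment 4: (-0,3) -> (-0,5)

Answer: ........
XXXX....
X.......
X.......
X.......
X.......
X.......
X.......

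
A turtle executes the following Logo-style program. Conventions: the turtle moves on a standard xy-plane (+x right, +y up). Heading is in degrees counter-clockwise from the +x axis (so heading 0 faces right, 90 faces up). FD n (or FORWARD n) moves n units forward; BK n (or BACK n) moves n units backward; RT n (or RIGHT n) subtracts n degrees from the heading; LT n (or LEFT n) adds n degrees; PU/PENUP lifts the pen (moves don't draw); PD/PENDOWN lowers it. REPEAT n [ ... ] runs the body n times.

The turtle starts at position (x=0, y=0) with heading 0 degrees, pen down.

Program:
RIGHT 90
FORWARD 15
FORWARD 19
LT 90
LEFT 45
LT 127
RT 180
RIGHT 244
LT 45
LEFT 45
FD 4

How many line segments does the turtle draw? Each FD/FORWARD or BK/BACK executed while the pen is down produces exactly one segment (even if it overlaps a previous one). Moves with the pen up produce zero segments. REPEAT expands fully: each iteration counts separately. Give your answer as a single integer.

Answer: 3

Derivation:
Executing turtle program step by step:
Start: pos=(0,0), heading=0, pen down
RT 90: heading 0 -> 270
FD 15: (0,0) -> (0,-15) [heading=270, draw]
FD 19: (0,-15) -> (0,-34) [heading=270, draw]
LT 90: heading 270 -> 0
LT 45: heading 0 -> 45
LT 127: heading 45 -> 172
RT 180: heading 172 -> 352
RT 244: heading 352 -> 108
LT 45: heading 108 -> 153
LT 45: heading 153 -> 198
FD 4: (0,-34) -> (-3.804,-35.236) [heading=198, draw]
Final: pos=(-3.804,-35.236), heading=198, 3 segment(s) drawn
Segments drawn: 3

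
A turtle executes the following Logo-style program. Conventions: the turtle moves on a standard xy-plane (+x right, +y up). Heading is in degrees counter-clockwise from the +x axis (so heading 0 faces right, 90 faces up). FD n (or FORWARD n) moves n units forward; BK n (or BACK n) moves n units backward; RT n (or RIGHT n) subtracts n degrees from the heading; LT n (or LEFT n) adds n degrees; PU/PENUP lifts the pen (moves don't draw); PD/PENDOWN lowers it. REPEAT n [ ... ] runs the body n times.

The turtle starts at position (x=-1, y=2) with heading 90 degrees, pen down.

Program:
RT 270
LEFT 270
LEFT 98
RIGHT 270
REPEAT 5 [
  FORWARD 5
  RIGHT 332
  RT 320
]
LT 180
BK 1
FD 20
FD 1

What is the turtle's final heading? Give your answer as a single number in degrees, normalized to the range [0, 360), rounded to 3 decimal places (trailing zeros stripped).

Executing turtle program step by step:
Start: pos=(-1,2), heading=90, pen down
RT 270: heading 90 -> 180
LT 270: heading 180 -> 90
LT 98: heading 90 -> 188
RT 270: heading 188 -> 278
REPEAT 5 [
  -- iteration 1/5 --
  FD 5: (-1,2) -> (-0.304,-2.951) [heading=278, draw]
  RT 332: heading 278 -> 306
  RT 320: heading 306 -> 346
  -- iteration 2/5 --
  FD 5: (-0.304,-2.951) -> (4.547,-4.161) [heading=346, draw]
  RT 332: heading 346 -> 14
  RT 320: heading 14 -> 54
  -- iteration 3/5 --
  FD 5: (4.547,-4.161) -> (7.486,-0.116) [heading=54, draw]
  RT 332: heading 54 -> 82
  RT 320: heading 82 -> 122
  -- iteration 4/5 --
  FD 5: (7.486,-0.116) -> (4.837,4.124) [heading=122, draw]
  RT 332: heading 122 -> 150
  RT 320: heading 150 -> 190
  -- iteration 5/5 --
  FD 5: (4.837,4.124) -> (-0.087,3.256) [heading=190, draw]
  RT 332: heading 190 -> 218
  RT 320: heading 218 -> 258
]
LT 180: heading 258 -> 78
BK 1: (-0.087,3.256) -> (-0.295,2.278) [heading=78, draw]
FD 20: (-0.295,2.278) -> (3.863,21.841) [heading=78, draw]
FD 1: (3.863,21.841) -> (4.071,22.819) [heading=78, draw]
Final: pos=(4.071,22.819), heading=78, 8 segment(s) drawn

Answer: 78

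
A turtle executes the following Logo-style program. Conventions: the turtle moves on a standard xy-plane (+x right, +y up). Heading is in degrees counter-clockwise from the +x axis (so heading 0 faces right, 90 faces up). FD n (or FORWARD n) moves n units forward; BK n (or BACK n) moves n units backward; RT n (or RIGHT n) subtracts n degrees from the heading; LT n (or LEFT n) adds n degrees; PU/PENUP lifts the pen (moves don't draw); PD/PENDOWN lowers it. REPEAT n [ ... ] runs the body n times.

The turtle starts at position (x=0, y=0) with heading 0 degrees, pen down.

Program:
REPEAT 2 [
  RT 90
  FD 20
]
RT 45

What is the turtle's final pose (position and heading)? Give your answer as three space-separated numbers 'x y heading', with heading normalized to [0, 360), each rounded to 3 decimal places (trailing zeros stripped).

Executing turtle program step by step:
Start: pos=(0,0), heading=0, pen down
REPEAT 2 [
  -- iteration 1/2 --
  RT 90: heading 0 -> 270
  FD 20: (0,0) -> (0,-20) [heading=270, draw]
  -- iteration 2/2 --
  RT 90: heading 270 -> 180
  FD 20: (0,-20) -> (-20,-20) [heading=180, draw]
]
RT 45: heading 180 -> 135
Final: pos=(-20,-20), heading=135, 2 segment(s) drawn

Answer: -20 -20 135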